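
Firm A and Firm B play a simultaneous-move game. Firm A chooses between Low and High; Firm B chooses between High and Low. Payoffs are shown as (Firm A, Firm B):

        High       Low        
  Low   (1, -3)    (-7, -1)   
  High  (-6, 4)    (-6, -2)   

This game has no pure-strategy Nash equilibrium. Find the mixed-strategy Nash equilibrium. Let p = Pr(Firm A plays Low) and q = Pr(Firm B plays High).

Firm A's mix must leave Firm B indifferent between High and Low.
  Firm B's payoff to High: p·(-3) + (1−p)·4 = -7p + 4
  Firm B's payoff to Low: p·(-1) + (1−p)·(-2) = p - 2
  -7p + 4 = p - 2  ⇒  -8p = -6  ⇒  p = 3/4.
Firm A's indifference between Low and High determines Firm B's mixing probability q:
  Firm A's expected payoff from Low: q·1 + (1−q)·(-7) = 8q - 7
  Firm A's expected payoff from High: q·(-6) + (1−q)·(-6) = -6
  8q - 7 = -6  ⇒  8q = 1  ⇒  q = 1/8.

p = 3/4, q = 1/8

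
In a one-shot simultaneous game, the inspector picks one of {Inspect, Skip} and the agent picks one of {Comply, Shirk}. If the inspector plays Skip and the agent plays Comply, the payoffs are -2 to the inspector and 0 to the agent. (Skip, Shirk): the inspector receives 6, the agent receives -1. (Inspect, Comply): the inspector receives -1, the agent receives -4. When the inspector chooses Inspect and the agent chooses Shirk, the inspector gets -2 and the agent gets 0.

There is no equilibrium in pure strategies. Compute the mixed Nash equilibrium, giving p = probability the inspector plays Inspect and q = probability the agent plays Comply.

The agent's indifference between Comply and Shirk determines the inspector's mixing probability p:
  the agent's payoff from Comply: p·(-4) + (1−p)·0 = -4p
  the agent's payoff from Shirk: p·0 + (1−p)·(-1) = p - 1
  -4p = p - 1  ⇒  -5p = -1  ⇒  p = 1/5.
In a mixed equilibrium the inspector is indifferent between Inspect and Skip; this condition fixes q.
  the inspector's payoff from Inspect: q·(-1) + (1−q)·(-2) = q - 2
  the inspector's payoff from Skip: q·(-2) + (1−q)·6 = -8q + 6
  q - 2 = -8q + 6  ⇒  9q = 8  ⇒  q = 8/9.

p = 1/5, q = 8/9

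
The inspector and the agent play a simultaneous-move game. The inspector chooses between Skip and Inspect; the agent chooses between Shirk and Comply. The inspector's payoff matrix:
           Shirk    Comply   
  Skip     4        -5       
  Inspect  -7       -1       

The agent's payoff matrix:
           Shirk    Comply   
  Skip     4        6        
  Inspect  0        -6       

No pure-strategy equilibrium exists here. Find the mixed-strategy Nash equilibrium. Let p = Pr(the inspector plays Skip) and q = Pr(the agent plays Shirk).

p = 3/4, q = 4/15

The inspector's mix must leave the agent indifferent between Shirk and Comply.
  the agent's payoff from Shirk: p·4 + (1−p)·0 = 4p
  the agent's payoff from Comply: p·6 + (1−p)·(-6) = 12p - 6
  4p = 12p - 6  ⇒  -8p = -6  ⇒  p = 3/4.
For the inspector to be willing to mix, the inspector must be indifferent between Skip and Inspect, which pins down the agent's mix.
  the inspector's expected payoff from Skip: q·4 + (1−q)·(-5) = 9q - 5
  the inspector's expected payoff from Inspect: q·(-7) + (1−q)·(-1) = -6q - 1
  9q - 5 = -6q - 1  ⇒  15q = 4  ⇒  q = 4/15.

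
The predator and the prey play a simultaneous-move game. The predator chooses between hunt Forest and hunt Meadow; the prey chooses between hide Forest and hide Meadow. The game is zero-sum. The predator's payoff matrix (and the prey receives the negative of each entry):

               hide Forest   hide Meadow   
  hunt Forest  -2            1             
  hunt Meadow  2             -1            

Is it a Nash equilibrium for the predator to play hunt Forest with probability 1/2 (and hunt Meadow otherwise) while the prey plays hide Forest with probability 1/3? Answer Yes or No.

Check the prey's indifference given the predator's mix p = 1/2:
  payoff from hide Forest = 0; payoff from hide Meadow = 0 — equal.
Check the predator's indifference given the prey's mix q = 1/3:
  payoff from hunt Forest = 0; payoff from hunt Meadow = 0 — equal.
Both players are indifferent, so neither can profitably deviate.

Yes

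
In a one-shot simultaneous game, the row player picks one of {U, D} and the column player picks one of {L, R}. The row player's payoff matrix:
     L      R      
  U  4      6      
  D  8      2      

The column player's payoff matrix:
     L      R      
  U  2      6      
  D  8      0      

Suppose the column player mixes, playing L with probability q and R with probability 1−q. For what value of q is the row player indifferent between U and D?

q = 1/2

In a mixed equilibrium the row player is indifferent between U and D; this condition fixes q.
  the row player's payoff to U: q·4 + (1−q)·6 = -2q + 6
  the row player's payoff to D: q·8 + (1−q)·2 = 6q + 2
  -2q + 6 = 6q + 2  ⇒  -8q = -4  ⇒  q = 1/2.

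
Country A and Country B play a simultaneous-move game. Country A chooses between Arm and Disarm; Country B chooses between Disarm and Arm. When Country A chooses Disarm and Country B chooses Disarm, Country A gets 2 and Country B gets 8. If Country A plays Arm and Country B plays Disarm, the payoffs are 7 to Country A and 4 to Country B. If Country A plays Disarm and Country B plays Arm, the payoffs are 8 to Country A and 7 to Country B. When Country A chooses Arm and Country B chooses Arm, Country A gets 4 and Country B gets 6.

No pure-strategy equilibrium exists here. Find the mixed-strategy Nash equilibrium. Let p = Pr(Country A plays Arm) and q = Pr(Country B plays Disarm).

p = 1/3, q = 4/9

For Country B to be willing to mix, Country B must be indifferent between Disarm and Arm, which pins down Country A's mix.
  Country B's expected payoff from Disarm: p·4 + (1−p)·8 = -4p + 8
  Country B's expected payoff from Arm: p·6 + (1−p)·7 = -p + 7
  -4p + 8 = -p + 7  ⇒  -3p = -1  ⇒  p = 1/3.
Set Country A's expected payoff from Arm equal to that from Disarm:
  Country A's expected payoff from Arm: q·7 + (1−q)·4 = 3q + 4
  Country A's expected payoff from Disarm: q·2 + (1−q)·8 = -6q + 8
  3q + 4 = -6q + 8  ⇒  9q = 4  ⇒  q = 4/9.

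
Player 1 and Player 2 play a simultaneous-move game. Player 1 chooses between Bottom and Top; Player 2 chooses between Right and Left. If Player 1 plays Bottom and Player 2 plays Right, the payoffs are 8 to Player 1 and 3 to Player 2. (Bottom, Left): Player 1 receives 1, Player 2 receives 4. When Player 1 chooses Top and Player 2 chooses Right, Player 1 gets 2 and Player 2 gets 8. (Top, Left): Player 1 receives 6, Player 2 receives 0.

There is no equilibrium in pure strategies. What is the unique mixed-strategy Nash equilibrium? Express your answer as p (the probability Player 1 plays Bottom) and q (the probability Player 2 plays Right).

p = 8/9, q = 5/11

Set Player 2's expected payoff from Right equal to that from Left:
  Player 2's payoff from Right: p·3 + (1−p)·8 = -5p + 8
  Player 2's payoff from Left: p·4 + (1−p)·0 = 4p
  -5p + 8 = 4p  ⇒  -9p = -8  ⇒  p = 8/9.
For Player 1 to be willing to mix, Player 1 must be indifferent between Bottom and Top, which pins down Player 2's mix.
  Player 1's payoff to Bottom: q·8 + (1−q)·1 = 7q + 1
  Player 1's payoff to Top: q·2 + (1−q)·6 = -4q + 6
  7q + 1 = -4q + 6  ⇒  11q = 5  ⇒  q = 5/11.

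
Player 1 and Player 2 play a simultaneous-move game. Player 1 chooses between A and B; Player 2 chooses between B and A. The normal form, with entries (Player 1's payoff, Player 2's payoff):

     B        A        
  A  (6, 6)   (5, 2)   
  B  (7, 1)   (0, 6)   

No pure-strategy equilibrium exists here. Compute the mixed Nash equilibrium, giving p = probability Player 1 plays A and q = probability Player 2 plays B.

In a mixed equilibrium Player 2 is indifferent between B and A; this condition fixes p.
  Player 2's expected payoff from B: p·6 + (1−p)·1 = 5p + 1
  Player 2's expected payoff from A: p·2 + (1−p)·6 = -4p + 6
  5p + 1 = -4p + 6  ⇒  9p = 5  ⇒  p = 5/9.
In a mixed equilibrium Player 1 is indifferent between A and B; this condition fixes q.
  Player 1's expected payoff from A: q·6 + (1−q)·5 = q + 5
  Player 1's expected payoff from B: q·7 + (1−q)·0 = 7q
  q + 5 = 7q  ⇒  -6q = -5  ⇒  q = 5/6.

p = 5/9, q = 5/6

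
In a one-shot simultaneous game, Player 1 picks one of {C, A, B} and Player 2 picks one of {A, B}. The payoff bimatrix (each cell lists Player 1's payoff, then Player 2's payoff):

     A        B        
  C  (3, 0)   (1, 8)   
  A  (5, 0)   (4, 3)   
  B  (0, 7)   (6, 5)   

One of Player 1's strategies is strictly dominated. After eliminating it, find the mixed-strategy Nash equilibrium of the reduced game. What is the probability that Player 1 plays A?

p = 2/5

Player 1's strategy C is strictly dominated by A: 5 > 3 and 4 > 1. Eliminate C.
Set Player 2's expected payoff from A equal to that from B:
  Player 2's expected payoff from A: p·0 + (1−p)·7 = -7p + 7
  Player 2's expected payoff from B: p·3 + (1−p)·5 = -2p + 5
  -7p + 7 = -2p + 5  ⇒  -5p = -2  ⇒  p = 2/5.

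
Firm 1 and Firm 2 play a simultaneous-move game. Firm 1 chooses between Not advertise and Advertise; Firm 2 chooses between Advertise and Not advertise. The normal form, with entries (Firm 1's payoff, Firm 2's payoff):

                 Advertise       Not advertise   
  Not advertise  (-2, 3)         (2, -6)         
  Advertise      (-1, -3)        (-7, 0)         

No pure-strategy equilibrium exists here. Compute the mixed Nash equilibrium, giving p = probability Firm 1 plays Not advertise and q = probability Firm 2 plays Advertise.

p = 1/4, q = 9/10

Firm 1's mix must leave Firm 2 indifferent between Advertise and Not advertise.
  Firm 2's expected payoff from Advertise: p·3 + (1−p)·(-3) = 6p - 3
  Firm 2's expected payoff from Not advertise: p·(-6) + (1−p)·0 = -6p
  6p - 3 = -6p  ⇒  12p = 3  ⇒  p = 1/4.
In a mixed equilibrium Firm 1 is indifferent between Not advertise and Advertise; this condition fixes q.
  Firm 1's payoff from Not advertise: q·(-2) + (1−q)·2 = -4q + 2
  Firm 1's payoff from Advertise: q·(-1) + (1−q)·(-7) = 6q - 7
  -4q + 2 = 6q - 7  ⇒  -10q = -9  ⇒  q = 9/10.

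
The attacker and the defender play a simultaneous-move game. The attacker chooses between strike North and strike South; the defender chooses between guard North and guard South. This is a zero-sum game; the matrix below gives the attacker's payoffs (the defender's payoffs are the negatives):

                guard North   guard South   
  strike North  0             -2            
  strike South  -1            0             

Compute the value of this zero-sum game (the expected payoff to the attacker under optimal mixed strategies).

v = -2/3

The attacker's indifference between strike North and strike South determines the defender's mixing probability q:
  the attacker's payoff to strike North: q·0 + (1−q)·(-2) = 2q - 2
  the attacker's payoff to strike South: q·(-1) + (1−q)·0 = -q
  2q - 2 = -q  ⇒  3q = 2  ⇒  q = 2/3.
The value is the attacker's expected payoff against this mix (using strike North): (2/3)·0 + (1/3)·(-2) = -2/3.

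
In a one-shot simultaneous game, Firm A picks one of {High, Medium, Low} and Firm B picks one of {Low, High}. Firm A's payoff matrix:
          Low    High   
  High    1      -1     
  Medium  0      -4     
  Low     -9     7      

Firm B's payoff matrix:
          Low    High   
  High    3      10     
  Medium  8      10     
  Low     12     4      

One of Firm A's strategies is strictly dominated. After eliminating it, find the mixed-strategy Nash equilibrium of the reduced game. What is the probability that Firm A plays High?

Firm A's strategy Medium is strictly dominated by High: 1 > 0 and -1 > -4. Eliminate Medium.
Firm B's indifference between Low and High determines Firm A's mixing probability p:
  Firm B's expected payoff from Low: p·3 + (1−p)·12 = -9p + 12
  Firm B's expected payoff from High: p·10 + (1−p)·4 = 6p + 4
  -9p + 12 = 6p + 4  ⇒  -15p = -8  ⇒  p = 8/15.

p = 8/15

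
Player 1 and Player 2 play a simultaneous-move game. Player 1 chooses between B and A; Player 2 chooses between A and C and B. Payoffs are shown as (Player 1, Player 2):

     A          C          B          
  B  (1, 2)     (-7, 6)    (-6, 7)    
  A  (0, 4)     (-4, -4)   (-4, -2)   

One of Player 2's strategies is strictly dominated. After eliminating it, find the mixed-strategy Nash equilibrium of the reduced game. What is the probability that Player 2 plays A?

Player 2's strategy C is strictly dominated by B: 7 > 6 and -2 > -4. Eliminate C.
Player 2's mix must leave Player 1 indifferent between B and A.
  Player 1's expected payoff from B: q·1 + (1−q)·(-6) = 7q - 6
  Player 1's expected payoff from A: q·0 + (1−q)·(-4) = 4q - 4
  7q - 6 = 4q - 4  ⇒  3q = 2  ⇒  q = 2/3.

q = 2/3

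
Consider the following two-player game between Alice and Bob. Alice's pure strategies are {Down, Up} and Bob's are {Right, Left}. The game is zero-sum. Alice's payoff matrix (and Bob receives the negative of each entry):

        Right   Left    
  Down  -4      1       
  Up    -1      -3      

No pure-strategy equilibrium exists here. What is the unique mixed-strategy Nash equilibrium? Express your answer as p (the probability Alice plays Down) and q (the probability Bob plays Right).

p = 2/7, q = 4/7

Alice's mix must leave Bob indifferent between Right and Left.
  Bob's expected payoff from Right: p·4 + (1−p)·1 = 3p + 1
  Bob's expected payoff from Left: p·(-1) + (1−p)·3 = -4p + 3
  3p + 1 = -4p + 3  ⇒  7p = 2  ⇒  p = 2/7.
Alice's indifference between Down and Up determines Bob's mixing probability q:
  Alice's expected payoff from Down: q·(-4) + (1−q)·1 = -5q + 1
  Alice's expected payoff from Up: q·(-1) + (1−q)·(-3) = 2q - 3
  -5q + 1 = 2q - 3  ⇒  -7q = -4  ⇒  q = 4/7.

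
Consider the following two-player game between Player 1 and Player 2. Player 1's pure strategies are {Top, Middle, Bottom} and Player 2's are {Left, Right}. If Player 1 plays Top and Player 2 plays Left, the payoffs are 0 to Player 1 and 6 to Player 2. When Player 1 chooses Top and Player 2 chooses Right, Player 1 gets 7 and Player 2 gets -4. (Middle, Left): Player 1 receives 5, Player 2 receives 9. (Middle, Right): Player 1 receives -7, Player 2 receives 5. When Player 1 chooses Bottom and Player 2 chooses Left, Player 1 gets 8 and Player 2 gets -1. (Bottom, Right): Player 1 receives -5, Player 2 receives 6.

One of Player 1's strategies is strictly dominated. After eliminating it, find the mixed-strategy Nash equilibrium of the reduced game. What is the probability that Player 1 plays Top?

p = 7/17

Player 1's strategy Middle is strictly dominated by Bottom: 8 > 5 and -5 > -7. Eliminate Middle.
For Player 2 to be willing to mix, Player 2 must be indifferent between Left and Right, which pins down Player 1's mix.
  Player 2's payoff to Left: p·6 + (1−p)·(-1) = 7p - 1
  Player 2's payoff to Right: p·(-4) + (1−p)·6 = -10p + 6
  7p - 1 = -10p + 6  ⇒  17p = 7  ⇒  p = 7/17.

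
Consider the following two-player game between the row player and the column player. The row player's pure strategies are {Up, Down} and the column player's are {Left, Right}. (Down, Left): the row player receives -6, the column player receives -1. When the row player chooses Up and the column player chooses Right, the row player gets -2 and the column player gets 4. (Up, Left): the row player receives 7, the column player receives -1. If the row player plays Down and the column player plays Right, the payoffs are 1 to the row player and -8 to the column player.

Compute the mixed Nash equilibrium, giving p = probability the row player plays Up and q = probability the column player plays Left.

The row player's mix must leave the column player indifferent between Left and Right.
  the column player's payoff from Left: p·(-1) + (1−p)·(-1) = -1
  the column player's payoff from Right: p·4 + (1−p)·(-8) = 12p - 8
  -1 = 12p - 8  ⇒  -12p = -7  ⇒  p = 7/12.
Set the row player's expected payoff from Up equal to that from Down:
  the row player's expected payoff from Up: q·7 + (1−q)·(-2) = 9q - 2
  the row player's expected payoff from Down: q·(-6) + (1−q)·1 = -7q + 1
  9q - 2 = -7q + 1  ⇒  16q = 3  ⇒  q = 3/16.

p = 7/12, q = 3/16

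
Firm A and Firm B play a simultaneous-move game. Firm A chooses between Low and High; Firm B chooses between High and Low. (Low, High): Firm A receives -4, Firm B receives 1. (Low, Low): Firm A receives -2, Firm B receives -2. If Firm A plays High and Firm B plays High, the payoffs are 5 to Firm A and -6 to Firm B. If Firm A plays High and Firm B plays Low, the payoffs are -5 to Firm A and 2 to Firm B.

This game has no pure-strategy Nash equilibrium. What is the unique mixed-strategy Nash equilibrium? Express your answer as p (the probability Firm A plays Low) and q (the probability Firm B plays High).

p = 8/11, q = 1/4

In a mixed equilibrium Firm B is indifferent between High and Low; this condition fixes p.
  Firm B's expected payoff from High: p·1 + (1−p)·(-6) = 7p - 6
  Firm B's expected payoff from Low: p·(-2) + (1−p)·2 = -4p + 2
  7p - 6 = -4p + 2  ⇒  11p = 8  ⇒  p = 8/11.
Firm A's indifference between Low and High determines Firm B's mixing probability q:
  Firm A's payoff to Low: q·(-4) + (1−q)·(-2) = -2q - 2
  Firm A's payoff to High: q·5 + (1−q)·(-5) = 10q - 5
  -2q - 2 = 10q - 5  ⇒  -12q = -3  ⇒  q = 1/4.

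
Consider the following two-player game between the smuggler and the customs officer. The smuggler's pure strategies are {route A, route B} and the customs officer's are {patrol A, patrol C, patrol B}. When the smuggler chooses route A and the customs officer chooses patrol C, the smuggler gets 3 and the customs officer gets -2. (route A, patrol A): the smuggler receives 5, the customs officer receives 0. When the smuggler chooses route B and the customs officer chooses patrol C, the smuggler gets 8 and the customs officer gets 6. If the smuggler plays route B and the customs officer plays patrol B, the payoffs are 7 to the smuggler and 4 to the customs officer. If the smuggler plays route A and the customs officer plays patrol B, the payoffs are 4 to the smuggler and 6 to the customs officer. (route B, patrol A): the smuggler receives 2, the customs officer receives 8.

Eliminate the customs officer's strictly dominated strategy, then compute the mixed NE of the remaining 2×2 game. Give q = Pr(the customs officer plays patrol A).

The customs officer's strategy patrol C is strictly dominated by patrol A: 0 > -2 and 8 > 6. Eliminate patrol C.
In a mixed equilibrium the smuggler is indifferent between route A and route B; this condition fixes q.
  the smuggler's expected payoff from route A: q·5 + (1−q)·4 = q + 4
  the smuggler's expected payoff from route B: q·2 + (1−q)·7 = -5q + 7
  q + 4 = -5q + 7  ⇒  6q = 3  ⇒  q = 1/2.

q = 1/2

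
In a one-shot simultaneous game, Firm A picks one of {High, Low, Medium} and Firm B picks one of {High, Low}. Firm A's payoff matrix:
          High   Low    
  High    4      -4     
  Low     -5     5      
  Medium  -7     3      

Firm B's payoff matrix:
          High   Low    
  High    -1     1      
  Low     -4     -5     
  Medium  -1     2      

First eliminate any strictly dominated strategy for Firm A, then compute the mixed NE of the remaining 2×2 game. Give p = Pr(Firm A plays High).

Firm A's strategy Medium is strictly dominated by Low: -5 > -7 and 5 > 3. Eliminate Medium.
Firm A's mix must leave Firm B indifferent between High and Low.
  Firm B's payoff to High: p·(-1) + (1−p)·(-4) = 3p - 4
  Firm B's payoff to Low: p·1 + (1−p)·(-5) = 6p - 5
  3p - 4 = 6p - 5  ⇒  -3p = -1  ⇒  p = 1/3.

p = 1/3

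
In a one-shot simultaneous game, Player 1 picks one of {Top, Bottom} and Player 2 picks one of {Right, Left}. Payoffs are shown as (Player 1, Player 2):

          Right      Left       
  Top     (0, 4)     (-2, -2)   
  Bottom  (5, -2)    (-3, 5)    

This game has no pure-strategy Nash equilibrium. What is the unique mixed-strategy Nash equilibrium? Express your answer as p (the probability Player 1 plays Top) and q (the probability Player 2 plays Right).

Player 1's mix must leave Player 2 indifferent between Right and Left.
  Player 2's expected payoff from Right: p·4 + (1−p)·(-2) = 6p - 2
  Player 2's expected payoff from Left: p·(-2) + (1−p)·5 = -7p + 5
  6p - 2 = -7p + 5  ⇒  13p = 7  ⇒  p = 7/13.
Player 1's indifference between Top and Bottom determines Player 2's mixing probability q:
  Player 1's payoff to Top: q·0 + (1−q)·(-2) = 2q - 2
  Player 1's payoff to Bottom: q·5 + (1−q)·(-3) = 8q - 3
  2q - 2 = 8q - 3  ⇒  -6q = -1  ⇒  q = 1/6.

p = 7/13, q = 1/6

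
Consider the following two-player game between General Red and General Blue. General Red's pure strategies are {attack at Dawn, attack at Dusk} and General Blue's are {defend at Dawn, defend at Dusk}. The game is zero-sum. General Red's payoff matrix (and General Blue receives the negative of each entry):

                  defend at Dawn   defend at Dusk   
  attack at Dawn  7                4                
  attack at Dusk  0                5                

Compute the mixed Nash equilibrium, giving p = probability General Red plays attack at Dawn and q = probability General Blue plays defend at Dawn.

General Red's mix must leave General Blue indifferent between defend at Dawn and defend at Dusk.
  General Blue's payoff to defend at Dawn: p·(-7) + (1−p)·0 = -7p
  General Blue's payoff to defend at Dusk: p·(-4) + (1−p)·(-5) = p - 5
  -7p = p - 5  ⇒  -8p = -5  ⇒  p = 5/8.
For General Red to be willing to mix, General Red must be indifferent between attack at Dawn and attack at Dusk, which pins down General Blue's mix.
  General Red's expected payoff from attack at Dawn: q·7 + (1−q)·4 = 3q + 4
  General Red's expected payoff from attack at Dusk: q·0 + (1−q)·5 = -5q + 5
  3q + 4 = -5q + 5  ⇒  8q = 1  ⇒  q = 1/8.

p = 5/8, q = 1/8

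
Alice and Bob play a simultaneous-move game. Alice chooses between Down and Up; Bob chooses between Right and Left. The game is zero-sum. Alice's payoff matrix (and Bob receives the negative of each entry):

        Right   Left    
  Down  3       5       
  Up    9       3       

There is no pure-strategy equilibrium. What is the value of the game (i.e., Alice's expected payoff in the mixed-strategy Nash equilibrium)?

v = 9/2

Set Alice's expected payoff from Down equal to that from Up:
  Alice's expected payoff from Down: q·3 + (1−q)·5 = -2q + 5
  Alice's expected payoff from Up: q·9 + (1−q)·3 = 6q + 3
  -2q + 5 = 6q + 3  ⇒  -8q = -2  ⇒  q = 1/4.
The value is Alice's expected payoff against this mix (using Down): (1/4)·3 + (3/4)·5 = 9/2.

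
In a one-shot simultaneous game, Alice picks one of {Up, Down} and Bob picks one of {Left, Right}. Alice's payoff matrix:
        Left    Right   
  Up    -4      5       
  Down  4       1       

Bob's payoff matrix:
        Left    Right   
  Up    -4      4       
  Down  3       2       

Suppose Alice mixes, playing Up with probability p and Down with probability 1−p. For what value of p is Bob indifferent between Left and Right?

In a mixed equilibrium Bob is indifferent between Left and Right; this condition fixes p.
  Bob's payoff from Left: p·(-4) + (1−p)·3 = -7p + 3
  Bob's payoff from Right: p·4 + (1−p)·2 = 2p + 2
  -7p + 3 = 2p + 2  ⇒  -9p = -1  ⇒  p = 1/9.

p = 1/9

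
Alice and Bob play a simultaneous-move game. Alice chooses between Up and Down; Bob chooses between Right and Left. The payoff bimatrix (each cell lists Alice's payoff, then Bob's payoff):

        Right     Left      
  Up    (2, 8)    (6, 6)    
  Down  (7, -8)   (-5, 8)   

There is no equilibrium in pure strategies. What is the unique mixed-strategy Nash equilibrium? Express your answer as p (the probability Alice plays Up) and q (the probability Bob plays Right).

p = 8/9, q = 11/16

Bob's indifference between Right and Left determines Alice's mixing probability p:
  Bob's payoff from Right: p·8 + (1−p)·(-8) = 16p - 8
  Bob's payoff from Left: p·6 + (1−p)·8 = -2p + 8
  16p - 8 = -2p + 8  ⇒  18p = 16  ⇒  p = 8/9.
Set Alice's expected payoff from Up equal to that from Down:
  Alice's payoff to Up: q·2 + (1−q)·6 = -4q + 6
  Alice's payoff to Down: q·7 + (1−q)·(-5) = 12q - 5
  -4q + 6 = 12q - 5  ⇒  -16q = -11  ⇒  q = 11/16.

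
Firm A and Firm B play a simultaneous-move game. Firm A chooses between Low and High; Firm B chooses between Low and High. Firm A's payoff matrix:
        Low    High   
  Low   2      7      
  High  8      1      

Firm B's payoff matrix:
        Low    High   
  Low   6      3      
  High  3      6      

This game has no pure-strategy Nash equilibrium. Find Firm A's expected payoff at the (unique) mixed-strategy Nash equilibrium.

9/2

Firm A's indifference between Low and High determines Firm B's mixing probability q:
  Firm A's payoff from Low: q·2 + (1−q)·7 = -5q + 7
  Firm A's payoff from High: q·8 + (1−q)·1 = 7q + 1
  -5q + 7 = 7q + 1  ⇒  -12q = -6  ⇒  q = 1/2.
At equilibrium Firm A is indifferent across rows, so Firm A's payoff equals the payoff from Low: (1/2)·2 + (1/2)·7 = 9/2.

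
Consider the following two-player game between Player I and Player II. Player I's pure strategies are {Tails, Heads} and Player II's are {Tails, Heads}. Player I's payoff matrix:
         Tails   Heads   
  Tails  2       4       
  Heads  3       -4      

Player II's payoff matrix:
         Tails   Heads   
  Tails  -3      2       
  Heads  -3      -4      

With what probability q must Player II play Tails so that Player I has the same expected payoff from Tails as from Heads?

Set Player I's expected payoff from Tails equal to that from Heads:
  Player I's payoff to Tails: q·2 + (1−q)·4 = -2q + 4
  Player I's payoff to Heads: q·3 + (1−q)·(-4) = 7q - 4
  -2q + 4 = 7q - 4  ⇒  -9q = -8  ⇒  q = 8/9.

q = 8/9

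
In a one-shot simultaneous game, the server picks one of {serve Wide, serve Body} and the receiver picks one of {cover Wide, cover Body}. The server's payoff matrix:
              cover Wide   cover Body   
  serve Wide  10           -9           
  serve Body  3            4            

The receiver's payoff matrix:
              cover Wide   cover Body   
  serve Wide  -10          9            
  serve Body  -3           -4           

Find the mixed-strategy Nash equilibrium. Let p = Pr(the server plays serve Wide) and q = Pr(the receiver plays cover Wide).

The server's mix must leave the receiver indifferent between cover Wide and cover Body.
  the receiver's expected payoff from cover Wide: p·(-10) + (1−p)·(-3) = -7p - 3
  the receiver's expected payoff from cover Body: p·9 + (1−p)·(-4) = 13p - 4
  -7p - 3 = 13p - 4  ⇒  -20p = -1  ⇒  p = 1/20.
Set the server's expected payoff from serve Wide equal to that from serve Body:
  the server's payoff to serve Wide: q·10 + (1−q)·(-9) = 19q - 9
  the server's payoff to serve Body: q·3 + (1−q)·4 = -q + 4
  19q - 9 = -q + 4  ⇒  20q = 13  ⇒  q = 13/20.

p = 1/20, q = 13/20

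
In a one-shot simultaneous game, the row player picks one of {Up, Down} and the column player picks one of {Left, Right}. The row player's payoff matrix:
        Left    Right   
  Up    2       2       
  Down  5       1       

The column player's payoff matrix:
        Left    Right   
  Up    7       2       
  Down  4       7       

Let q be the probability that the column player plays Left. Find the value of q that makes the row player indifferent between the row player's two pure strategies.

q = 1/4

For the row player to be willing to mix, the row player must be indifferent between Up and Down, which pins down the column player's mix.
  the row player's payoff from Up: q·2 + (1−q)·2 = 2
  the row player's payoff from Down: q·5 + (1−q)·1 = 4q + 1
  2 = 4q + 1  ⇒  -4q = -1  ⇒  q = 1/4.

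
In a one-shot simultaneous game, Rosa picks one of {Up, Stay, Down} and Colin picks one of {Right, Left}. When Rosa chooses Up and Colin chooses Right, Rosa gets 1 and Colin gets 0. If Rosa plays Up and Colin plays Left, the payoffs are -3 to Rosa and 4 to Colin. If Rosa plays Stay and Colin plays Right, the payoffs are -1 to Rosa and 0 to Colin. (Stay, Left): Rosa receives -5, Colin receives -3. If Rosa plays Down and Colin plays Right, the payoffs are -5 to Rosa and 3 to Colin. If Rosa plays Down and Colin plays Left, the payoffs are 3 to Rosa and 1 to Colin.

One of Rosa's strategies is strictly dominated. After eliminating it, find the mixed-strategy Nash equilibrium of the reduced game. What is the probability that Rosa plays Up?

Rosa's strategy Stay is strictly dominated by Up: 1 > -1 and -3 > -5. Eliminate Stay.
Set Colin's expected payoff from Right equal to that from Left:
  Colin's payoff to Right: p·0 + (1−p)·3 = -3p + 3
  Colin's payoff to Left: p·4 + (1−p)·1 = 3p + 1
  -3p + 3 = 3p + 1  ⇒  -6p = -2  ⇒  p = 1/3.

p = 1/3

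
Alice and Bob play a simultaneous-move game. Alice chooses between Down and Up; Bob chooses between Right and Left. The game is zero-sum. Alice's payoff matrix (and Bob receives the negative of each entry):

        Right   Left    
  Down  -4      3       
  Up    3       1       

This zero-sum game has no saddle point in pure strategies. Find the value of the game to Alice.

v = 13/9

Bob's mix must leave Alice indifferent between Down and Up.
  Alice's expected payoff from Down: q·(-4) + (1−q)·3 = -7q + 3
  Alice's expected payoff from Up: q·3 + (1−q)·1 = 2q + 1
  -7q + 3 = 2q + 1  ⇒  -9q = -2  ⇒  q = 2/9.
The value is Alice's expected payoff against this mix (using Down): (2/9)·(-4) + (7/9)·3 = 13/9.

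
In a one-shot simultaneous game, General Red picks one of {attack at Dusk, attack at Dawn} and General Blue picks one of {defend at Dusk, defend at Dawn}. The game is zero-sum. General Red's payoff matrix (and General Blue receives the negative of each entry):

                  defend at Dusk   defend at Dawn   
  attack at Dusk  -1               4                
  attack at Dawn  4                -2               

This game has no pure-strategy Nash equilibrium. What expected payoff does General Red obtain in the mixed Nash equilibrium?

14/11

Set General Red's expected payoff from attack at Dusk equal to that from attack at Dawn:
  General Red's payoff to attack at Dusk: q·(-1) + (1−q)·4 = -5q + 4
  General Red's payoff to attack at Dawn: q·4 + (1−q)·(-2) = 6q - 2
  -5q + 4 = 6q - 2  ⇒  -11q = -6  ⇒  q = 6/11.
At equilibrium General Red is indifferent across rows, so General Red's payoff equals the payoff from attack at Dusk: (6/11)·(-1) + (5/11)·4 = 14/11.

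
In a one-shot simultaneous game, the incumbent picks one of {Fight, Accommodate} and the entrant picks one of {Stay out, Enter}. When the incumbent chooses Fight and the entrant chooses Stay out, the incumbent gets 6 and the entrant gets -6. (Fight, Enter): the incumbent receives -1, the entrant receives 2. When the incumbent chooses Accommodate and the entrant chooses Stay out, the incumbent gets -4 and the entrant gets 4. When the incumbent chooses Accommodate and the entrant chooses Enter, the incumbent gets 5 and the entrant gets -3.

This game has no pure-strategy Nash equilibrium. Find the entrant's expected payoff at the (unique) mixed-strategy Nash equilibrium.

The entrant's indifference between Stay out and Enter determines the incumbent's mixing probability p:
  the entrant's expected payoff from Stay out: p·(-6) + (1−p)·4 = -10p + 4
  the entrant's expected payoff from Enter: p·2 + (1−p)·(-3) = 5p - 3
  -10p + 4 = 5p - 3  ⇒  -15p = -7  ⇒  p = 7/15.
At equilibrium the entrant is indifferent across columns, so the entrant's payoff equals the payoff from Stay out: (7/15)·(-6) + (8/15)·4 = -2/3.

-2/3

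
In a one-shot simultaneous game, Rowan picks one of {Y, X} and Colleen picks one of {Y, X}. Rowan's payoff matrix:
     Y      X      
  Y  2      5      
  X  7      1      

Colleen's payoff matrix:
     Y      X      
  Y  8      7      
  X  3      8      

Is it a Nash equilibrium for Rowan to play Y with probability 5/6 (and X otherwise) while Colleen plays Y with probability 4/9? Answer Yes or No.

Check Colleen's indifference given Rowan's mix p = 5/6:
  payoff from Y = 43/6; payoff from X = 43/6 — equal.
Check Rowan's indifference given Colleen's mix q = 4/9:
  payoff from Y = 11/3; payoff from X = 11/3 — equal.
Both players are indifferent, so neither can profitably deviate.

Yes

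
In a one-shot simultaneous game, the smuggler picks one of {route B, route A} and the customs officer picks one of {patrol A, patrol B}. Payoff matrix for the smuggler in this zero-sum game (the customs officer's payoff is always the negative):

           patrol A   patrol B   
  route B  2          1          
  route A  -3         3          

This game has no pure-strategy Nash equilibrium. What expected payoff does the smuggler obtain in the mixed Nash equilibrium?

Set the smuggler's expected payoff from route B equal to that from route A:
  the smuggler's expected payoff from route B: q·2 + (1−q)·1 = q + 1
  the smuggler's expected payoff from route A: q·(-3) + (1−q)·3 = -6q + 3
  q + 1 = -6q + 3  ⇒  7q = 2  ⇒  q = 2/7.
At equilibrium the smuggler is indifferent across rows, so the smuggler's payoff equals the payoff from route B: (2/7)·2 + (5/7)·1 = 9/7.

9/7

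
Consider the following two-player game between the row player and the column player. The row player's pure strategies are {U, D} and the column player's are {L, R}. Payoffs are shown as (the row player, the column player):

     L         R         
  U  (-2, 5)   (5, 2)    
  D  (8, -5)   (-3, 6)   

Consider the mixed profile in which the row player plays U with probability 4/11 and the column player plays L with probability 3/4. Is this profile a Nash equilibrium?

No

Given the row player's mix p = 4/11, the column player's payoff from L is -15/11 but from R is 50/11. The column player strictly prefers R, so the column player would not mix.
So the proposed profile is not a Nash equilibrium.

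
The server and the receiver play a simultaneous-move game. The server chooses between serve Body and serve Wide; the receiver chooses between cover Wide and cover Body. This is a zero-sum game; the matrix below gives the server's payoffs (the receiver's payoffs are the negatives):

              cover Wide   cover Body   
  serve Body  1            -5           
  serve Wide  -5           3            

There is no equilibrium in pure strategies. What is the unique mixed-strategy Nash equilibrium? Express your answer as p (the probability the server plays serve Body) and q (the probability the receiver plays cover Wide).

p = 4/7, q = 4/7

In a mixed equilibrium the receiver is indifferent between cover Wide and cover Body; this condition fixes p.
  the receiver's payoff to cover Wide: p·(-1) + (1−p)·5 = -6p + 5
  the receiver's payoff to cover Body: p·5 + (1−p)·(-3) = 8p - 3
  -6p + 5 = 8p - 3  ⇒  -14p = -8  ⇒  p = 4/7.
The server's indifference between serve Body and serve Wide determines the receiver's mixing probability q:
  the server's payoff from serve Body: q·1 + (1−q)·(-5) = 6q - 5
  the server's payoff from serve Wide: q·(-5) + (1−q)·3 = -8q + 3
  6q - 5 = -8q + 3  ⇒  14q = 8  ⇒  q = 4/7.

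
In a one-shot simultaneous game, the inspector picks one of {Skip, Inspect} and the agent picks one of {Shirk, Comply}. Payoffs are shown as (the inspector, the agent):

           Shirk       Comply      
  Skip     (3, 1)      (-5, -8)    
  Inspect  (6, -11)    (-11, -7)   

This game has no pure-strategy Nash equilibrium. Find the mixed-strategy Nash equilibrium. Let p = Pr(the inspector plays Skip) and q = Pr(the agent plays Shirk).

p = 4/13, q = 2/3

For the agent to be willing to mix, the agent must be indifferent between Shirk and Comply, which pins down the inspector's mix.
  the agent's payoff from Shirk: p·1 + (1−p)·(-11) = 12p - 11
  the agent's payoff from Comply: p·(-8) + (1−p)·(-7) = -p - 7
  12p - 11 = -p - 7  ⇒  13p = 4  ⇒  p = 4/13.
The agent's mix must leave the inspector indifferent between Skip and Inspect.
  the inspector's expected payoff from Skip: q·3 + (1−q)·(-5) = 8q - 5
  the inspector's expected payoff from Inspect: q·6 + (1−q)·(-11) = 17q - 11
  8q - 5 = 17q - 11  ⇒  -9q = -6  ⇒  q = 2/3.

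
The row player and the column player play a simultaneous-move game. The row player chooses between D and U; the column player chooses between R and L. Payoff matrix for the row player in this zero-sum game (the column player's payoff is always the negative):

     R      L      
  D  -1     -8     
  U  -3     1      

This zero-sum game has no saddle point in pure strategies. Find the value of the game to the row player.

v = -25/11

In a mixed equilibrium the row player is indifferent between D and U; this condition fixes q.
  the row player's expected payoff from D: q·(-1) + (1−q)·(-8) = 7q - 8
  the row player's expected payoff from U: q·(-3) + (1−q)·1 = -4q + 1
  7q - 8 = -4q + 1  ⇒  11q = 9  ⇒  q = 9/11.
The value is the row player's expected payoff against this mix (using D): (9/11)·(-1) + (2/11)·(-8) = -25/11.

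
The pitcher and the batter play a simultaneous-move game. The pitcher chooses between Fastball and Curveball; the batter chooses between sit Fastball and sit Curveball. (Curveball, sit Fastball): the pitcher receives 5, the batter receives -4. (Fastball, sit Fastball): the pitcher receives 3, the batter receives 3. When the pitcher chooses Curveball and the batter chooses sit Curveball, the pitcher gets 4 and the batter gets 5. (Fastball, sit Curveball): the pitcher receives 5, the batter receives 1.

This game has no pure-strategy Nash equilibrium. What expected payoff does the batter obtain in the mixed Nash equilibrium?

19/11

The batter's indifference between sit Fastball and sit Curveball determines the pitcher's mixing probability p:
  the batter's expected payoff from sit Fastball: p·3 + (1−p)·(-4) = 7p - 4
  the batter's expected payoff from sit Curveball: p·1 + (1−p)·5 = -4p + 5
  7p - 4 = -4p + 5  ⇒  11p = 9  ⇒  p = 9/11.
At equilibrium the batter is indifferent across columns, so the batter's payoff equals the payoff from sit Fastball: (9/11)·3 + (2/11)·(-4) = 19/11.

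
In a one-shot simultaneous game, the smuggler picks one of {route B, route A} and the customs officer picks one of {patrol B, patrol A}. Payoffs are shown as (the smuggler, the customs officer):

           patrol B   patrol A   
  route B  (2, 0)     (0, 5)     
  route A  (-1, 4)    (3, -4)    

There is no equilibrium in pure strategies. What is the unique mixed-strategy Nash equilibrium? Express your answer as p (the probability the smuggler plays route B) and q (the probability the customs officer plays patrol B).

p = 8/13, q = 1/2

Set the customs officer's expected payoff from patrol B equal to that from patrol A:
  the customs officer's expected payoff from patrol B: p·0 + (1−p)·4 = -4p + 4
  the customs officer's expected payoff from patrol A: p·5 + (1−p)·(-4) = 9p - 4
  -4p + 4 = 9p - 4  ⇒  -13p = -8  ⇒  p = 8/13.
For the smuggler to be willing to mix, the smuggler must be indifferent between route B and route A, which pins down the customs officer's mix.
  the smuggler's payoff from route B: q·2 + (1−q)·0 = 2q
  the smuggler's payoff from route A: q·(-1) + (1−q)·3 = -4q + 3
  2q = -4q + 3  ⇒  6q = 3  ⇒  q = 1/2.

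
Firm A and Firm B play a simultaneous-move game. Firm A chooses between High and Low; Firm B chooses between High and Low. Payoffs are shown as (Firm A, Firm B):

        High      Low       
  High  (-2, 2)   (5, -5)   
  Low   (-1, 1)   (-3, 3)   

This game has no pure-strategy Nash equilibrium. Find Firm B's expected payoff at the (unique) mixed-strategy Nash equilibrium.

Firm B's indifference between High and Low determines Firm A's mixing probability p:
  Firm B's payoff from High: p·2 + (1−p)·1 = p + 1
  Firm B's payoff from Low: p·(-5) + (1−p)·3 = -8p + 3
  p + 1 = -8p + 3  ⇒  9p = 2  ⇒  p = 2/9.
At equilibrium Firm B is indifferent across columns, so Firm B's payoff equals the payoff from High: (2/9)·2 + (7/9)·1 = 11/9.

11/9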